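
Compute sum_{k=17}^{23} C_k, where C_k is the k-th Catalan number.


C_17 through C_23: 129644790, 477638700, 1767263190, 6564120420, 24466267020, 91482563640, 343059613650
Sum = 129644790 + 477638700 + 1767263190 + 6564120420 + 24466267020 + 91482563640 + 343059613650
= 467947111410

467947111410


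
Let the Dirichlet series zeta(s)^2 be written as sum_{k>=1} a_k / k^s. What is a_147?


The Dirichlet convolution of the constant function 1 with itself gives (1 * 1)(k) = sum_{d | k} 1 = d(k), the number of positive divisors of k.
Since zeta(s) = sum_{k>=1} 1/k^s, we have zeta(s)^2 = sum_{k>=1} d(k)/k^s, so a_k = d(k).
For k = 147: the divisors are 1, 3, 7, 21, 49, 147.
Count = 6.

6


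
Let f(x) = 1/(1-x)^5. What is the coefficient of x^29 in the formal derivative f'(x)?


Differentiate: d/dx [ 1/(1-x)^r ] = r / (1-x)^(r+1).
Here r = 5, so f'(x) = 5 / (1-x)^6.
The expansion of 1/(1-x)^(r+1) has coefficient of x^n equal to C(n+r, r).
So the coefficient of x^29 in f'(x) is
5 * C(34, 5) = 5 * 278256 = 1391280

1391280


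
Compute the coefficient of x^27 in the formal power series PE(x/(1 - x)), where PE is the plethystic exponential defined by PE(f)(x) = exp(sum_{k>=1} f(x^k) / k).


For f(x) = x/(1 - x) we have
sum_{k>=1} f(x^k) / k = sum_{k>=1} (1/k) * x^k / (1 - x^k) = sum_{k, m >= 1} x^(k m) / k,
which after exponentiating simplifies to
PE(x/(1 - x)) = prod_{k>=1} 1 / (1 - x^k).
This is the generating function for the partition function p(n), so the coefficient of x^27 is p(27).
Computing p(27) by dynamic programming over parts 1, 2, ..., 27: p(27) = 3010.

3010


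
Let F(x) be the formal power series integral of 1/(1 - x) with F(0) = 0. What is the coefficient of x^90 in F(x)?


1/(1 - x) = sum_{k>=0} x^k. Integrating termwise and using F(0) = 0 gives
F(x) = sum_{k>=0} x^(k+1) / (k+1) = sum_{m>=1} x^m / m = -ln(1 - x).
So the coefficient of x^90 is 1/90 = 1/90.

1/90


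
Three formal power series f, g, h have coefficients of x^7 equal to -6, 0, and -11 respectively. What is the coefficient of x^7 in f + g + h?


Series addition is componentwise:
-6 + 0 + -11
= -17

-17


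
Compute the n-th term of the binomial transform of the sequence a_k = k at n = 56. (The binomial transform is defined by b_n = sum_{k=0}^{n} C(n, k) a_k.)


With a_k = k, b_n = sum_{k=0}^{n} C(n, k) k. Using k * C(n, k) = n * C(n-1, k-1) gives b_n = n * sum_{k>=1} C(n-1, k-1) = n * 2^(n-1).
For n = 56: 56 * 2^55 = 56 * 36028797018963968 = 2017612633061982208.

2017612633061982208


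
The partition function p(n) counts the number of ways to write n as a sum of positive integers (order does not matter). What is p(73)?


Using the generating function prod_{k>=1} 1/(1-x^k), we compute p(73).
By dynamic programming over parts 1 through 73:
p(73) = 6185689

6185689


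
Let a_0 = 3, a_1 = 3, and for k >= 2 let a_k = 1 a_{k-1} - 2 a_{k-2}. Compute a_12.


Iterating the recurrence forward:
a_0 = 3
a_1 = 3
a_2 = 1*3 - 2*3 = -3
a_3 = 1*-3 - 2*3 = -9
a_4 = 1*-9 - 2*-3 = -3
a_5 = 1*-3 - 2*-9 = 15
a_6 = 1*15 - 2*-3 = 21
a_7 = 1*21 - 2*15 = -9
a_8 = 1*-9 - 2*21 = -51
a_9 = 1*-51 - 2*-9 = -33
a_10 = 1*-33 - 2*-51 = 69
a_11 = 1*69 - 2*-33 = 135
a_12 = 1*135 - 2*69 = -3
So a_12 = -3.

-3


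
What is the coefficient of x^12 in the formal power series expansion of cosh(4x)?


The Maclaurin series is cosh(t) = sum_{m>=0} t^(2m) / (2m)!, so substituting t = 4x, only even powers of x are nonzero, with coefficient of x^(2m) equal to 4^(2m) / (2m)!.
For x^12 the coefficient is 4^12/12! = 16777216/479001600 = 16384/467775.

16384/467775


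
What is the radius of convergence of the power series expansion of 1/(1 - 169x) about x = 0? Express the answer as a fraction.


Expanding 1/(1 - 169x) = sum_{k>=0} 169^k x^k, the series converges when |169x| < 1, i.e., |x| < 1/169.
So the radius of convergence is 1/169 = 1/169.

1/169


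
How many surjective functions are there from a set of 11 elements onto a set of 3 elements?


By inclusion-exclusion on which target elements are missed, the number of surjections from an n-set onto a k-set is
surj(n, k) = sum_{j=0}^{k} (-1)^j C(k, j) (k - j)^n.
Equivalently surj(n, k) = k! * S(n, k), where S(n, k) is the Stirling number of the second kind.
For n = 11, k = 3:
S(11, 3) = 28501, so
surj = 3! * 28501 = 6 * 28501 = 171006.

171006


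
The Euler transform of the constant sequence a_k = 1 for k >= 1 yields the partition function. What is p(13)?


The Euler transform converts the sequence a_k = 1 into the number of integer partitions.
Using the recurrence or dynamic programming:
p(13) = 101

101


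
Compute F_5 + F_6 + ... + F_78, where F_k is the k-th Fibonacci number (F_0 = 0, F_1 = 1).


Use the identity sum_{k=0}^{N} F_k = F_{N+2} - 1 (which follows from F_{k+2} - F_{k+1} = F_k). Then
sum_{k=5}^{78} F_k = (F_{80} - 1) - (F_{6} - 1) = F_{80} - F_{6}.
Computing: F_{80} = 23416728348467685, F_{6} = 8, so
Sum = 23416728348467685 - 8 = 23416728348467677.

23416728348467677


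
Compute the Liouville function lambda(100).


The Liouville function is lambda(k) = (-1)^Omega(k), where Omega(k) counts the prime factors of k with multiplicity.
Factoring: 100 = 2 * 2 * 5 * 5, so Omega(100) = 4.
lambda(100) = (-1)^4 = 1.

1


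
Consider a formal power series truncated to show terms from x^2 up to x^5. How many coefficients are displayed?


From x^2 to x^5 inclusive, the count is 5 - 2 + 1 = 4.

4


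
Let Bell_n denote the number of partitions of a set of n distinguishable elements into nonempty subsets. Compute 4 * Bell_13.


Bell_13 can be computed from the Bell triangle or from Dobinski's identity Bell_n = (1/e) * sum_{k>=0} k^n / k!.
Computing Bell_13 = 27644437.
Then 4 * 27644437 = 110577748.

110577748


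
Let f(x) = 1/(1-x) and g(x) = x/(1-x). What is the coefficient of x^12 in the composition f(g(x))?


First simplify the composition: f(g(x)) = 1/(1 - x/(1-x)) = (1-x)/((1-x) - x) = (1-x)/(1-2x).
Now extract the coefficient. Write (1-x)/(1-2x) = 1/(1-2x) - x/(1-2x).
The coefficient of x^n in 1/(1-2x) is 2^n, and in x/(1-2x) is 2^(n-1) (for n >= 1).
So the coefficient of x^12 is 2^12 - 2^11 = 4096 - 2048 = 2048.

2048


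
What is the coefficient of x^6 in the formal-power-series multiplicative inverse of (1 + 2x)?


The inverse is 1/(1 + 2x). Apply the geometric identity 1/(1 - y) = sum_{k>=0} y^k with y = -2x:
1/(1 + 2x) = sum_{k>=0} (-2)^k x^k.
So the coefficient of x^6 is (-2)^6 = 64.

64


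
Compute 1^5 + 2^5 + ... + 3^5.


This power sum has a closed form given by Faulhaber's formula
sum_{k=1}^{m} k^p = (1 / (p + 1)) * sum_{j=0}^{p} C(p + 1, j) B_j m^(p + 1 - j),
but for small m direct computation is fastest:
1 + 32 + 243 = 276.

276


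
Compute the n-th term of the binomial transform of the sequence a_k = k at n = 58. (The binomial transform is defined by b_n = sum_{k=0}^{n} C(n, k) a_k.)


With a_k = k, b_n = sum_{k=0}^{n} C(n, k) k. Using k * C(n, k) = n * C(n-1, k-1) gives b_n = n * sum_{k>=1} C(n-1, k-1) = n * 2^(n-1).
For n = 58: 58 * 2^57 = 58 * 144115188075855872 = 8358680908399640576.

8358680908399640576


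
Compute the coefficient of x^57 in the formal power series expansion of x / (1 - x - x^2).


Let f(x) = sum_{k>=0} a_k x^k. Multiplying f(x) * (1 - x - x^2) = x and matching coefficients gives a_0 = 0, a_1 = 1, and a_k = a_{k-1} + a_{k-2} for k >= 2. These are the Fibonacci numbers F_k.
Iterating from F_0 = 0, F_1 = 1:
F_0=0, F_1=1, F_2=1, F_3=2, F_4=3, F_5=5, F_6=8, F_7=13, F_8=21, F_9=34, ...
F_57 = 365435296162.

365435296162


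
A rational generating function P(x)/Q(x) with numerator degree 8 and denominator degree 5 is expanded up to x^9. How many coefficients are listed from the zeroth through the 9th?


Expanding up to x^9 gives the coefficients for x^0, x^1, ..., x^9.
That is 9 + 1 = 10 coefficients in total.

10


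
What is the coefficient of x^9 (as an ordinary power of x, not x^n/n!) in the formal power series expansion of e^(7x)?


The exponential series is e^y = sum_{k>=0} y^k / k!. Substituting y = 7x gives
e^(7x) = sum_{k>=0} 7^k x^k / k!.
So the coefficient of x^n is a^n/n! with a = 7, n = 9:
7^9 / 9! = 40353607/362880 = 5764801/51840

5764801/51840


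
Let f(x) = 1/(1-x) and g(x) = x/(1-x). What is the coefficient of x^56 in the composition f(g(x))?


First simplify the composition: f(g(x)) = 1/(1 - x/(1-x)) = (1-x)/((1-x) - x) = (1-x)/(1-2x).
Now extract the coefficient. Write (1-x)/(1-2x) = 1/(1-2x) - x/(1-2x).
The coefficient of x^n in 1/(1-2x) is 2^n, and in x/(1-2x) is 2^(n-1) (for n >= 1).
So the coefficient of x^56 is 2^56 - 2^55 = 72057594037927936 - 36028797018963968 = 36028797018963968.

36028797018963968


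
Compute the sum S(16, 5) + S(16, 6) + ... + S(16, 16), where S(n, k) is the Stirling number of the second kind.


By definition, S(n, k) counts partitions of an n-set into exactly k nonempty blocks.
Computing row n = 16 for k = 5..16:
S(16, k): 1096190550, 2734926558, 3281882604, 2141764053, 820784250, 193754990, 28936908, 2757118, 165620, 6020, 120, 1
Sum = 10301168792.

10301168792


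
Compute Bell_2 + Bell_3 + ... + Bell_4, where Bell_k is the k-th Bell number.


Recall Bell_k counts set partitions of a k-set (with Bell_0 = 1 by convention).
Bell_2 through Bell_4: 2, 5, 15
Sum = 2 + 5 + 15 = 22.

22


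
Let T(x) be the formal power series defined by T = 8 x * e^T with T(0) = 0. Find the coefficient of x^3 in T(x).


Apply the Lagrange inversion formula: if T = 8 x * phi(T) with phi(t) = e^t, then
[x^n] T = 8^n * (1/n) [t^(n-1)] phi(t)^n = 8^n * (1/n) [t^(n-1)] e^(n t) = 8^n * (1/n) * n^(n-1) / (n-1)! = 8^n * n^(n-1) / n!.
When c = 1 this is the Cayley count of rooted labeled trees on n vertices, divided by n!.
For n = 3: 8^3 * 3^2 / 3! = 512 * 9/6 = 768.

768


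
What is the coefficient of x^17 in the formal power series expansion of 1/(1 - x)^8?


The negative binomial / multiset identity is
1/(1 - x)^r = sum_{k>=0} C(k + r - 1, r - 1) x^k.
Here r = 8 and k = 17, so the coefficient is
C(17 + 7, 7) = C(24, 7)
= 346104

346104


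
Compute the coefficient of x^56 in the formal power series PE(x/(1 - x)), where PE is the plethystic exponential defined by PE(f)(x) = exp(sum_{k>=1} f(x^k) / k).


For f(x) = x/(1 - x) we have
sum_{k>=1} f(x^k) / k = sum_{k>=1} (1/k) * x^k / (1 - x^k) = sum_{k, m >= 1} x^(k m) / k,
which after exponentiating simplifies to
PE(x/(1 - x)) = prod_{k>=1} 1 / (1 - x^k).
This is the generating function for the partition function p(n), so the coefficient of x^56 is p(56).
Computing p(56) by dynamic programming over parts 1, 2, ..., 56: p(56) = 526823.

526823


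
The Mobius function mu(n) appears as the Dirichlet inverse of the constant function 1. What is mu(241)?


241 = 241 (all distinct primes).
mu(241) = (-1)^1 = -1

-1


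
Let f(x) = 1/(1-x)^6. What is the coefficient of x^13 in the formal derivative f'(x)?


Differentiate: d/dx [ 1/(1-x)^r ] = r / (1-x)^(r+1).
Here r = 6, so f'(x) = 6 / (1-x)^7.
The expansion of 1/(1-x)^(r+1) has coefficient of x^n equal to C(n+r, r).
So the coefficient of x^13 in f'(x) is
6 * C(19, 6) = 6 * 27132 = 162792

162792


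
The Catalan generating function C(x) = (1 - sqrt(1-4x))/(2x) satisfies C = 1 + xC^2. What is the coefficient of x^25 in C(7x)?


Substituting x -> 7x scales the n-th coefficient by 7^n, so [x^25] C(7x) = 7^25 * C_25.
C_25 = C(2*25, 25)/(26) = 126410606437752/26 = 4861946401452.
So 7^25 * 4861946401452 = 1341068619663964900807 * 4861946401452 = 6520203749475414994957027780771764.

6520203749475414994957027780771764


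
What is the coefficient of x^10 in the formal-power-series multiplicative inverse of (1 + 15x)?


The inverse is 1/(1 + 15x). Apply the geometric identity 1/(1 - y) = sum_{k>=0} y^k with y = -15x:
1/(1 + 15x) = sum_{k>=0} (-15)^k x^k.
So the coefficient of x^10 is (-15)^10 = 576650390625.

576650390625


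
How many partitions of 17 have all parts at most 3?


Using the generating function (1-x)^(-1)(1-x^2)^(-1)(1-x^3)^(-1),
the coefficient of x^17 counts these restricted partitions.
Result = 33

33


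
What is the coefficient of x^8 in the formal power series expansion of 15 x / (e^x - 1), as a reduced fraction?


The exponential generating function for Bernoulli numbers is
x / (e^x - 1) = sum_{k>=0} B_k x^k / k!.
So the coefficient of x^8 in 15 x / (e^x - 1) is 15 B_8 / 8!.
Computing: B_8 = -1/30, 8! = 40320, giving
15 * -1/30 / 40320 = -1/80640.

-1/80640


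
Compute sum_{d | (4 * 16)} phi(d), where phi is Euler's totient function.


First, 4 * 16 = 64. One classical identity is sum_{d | n} phi(d) = n (each k in [1, n] has a unique gcd with n, and among the k's with gcd(k, n) = n/d there are phi(d) of them). So the sum equals 64. We also verify directly:
Divisors of 64: 1, 2, 4, 8, 16, 32, 64.
phi values: 1, 1, 2, 4, 8, 16, 32.
Sum = 64.

64


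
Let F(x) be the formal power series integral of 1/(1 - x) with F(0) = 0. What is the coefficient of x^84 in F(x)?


1/(1 - x) = sum_{k>=0} x^k. Integrating termwise and using F(0) = 0 gives
F(x) = sum_{k>=0} x^(k+1) / (k+1) = sum_{m>=1} x^m / m = -ln(1 - x).
So the coefficient of x^84 is 1/84 = 1/84.

1/84


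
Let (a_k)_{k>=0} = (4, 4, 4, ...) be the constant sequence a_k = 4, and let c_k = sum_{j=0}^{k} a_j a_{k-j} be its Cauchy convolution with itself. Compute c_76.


Since a_j = 4 for all j >= 0, the convolution sum becomes
c_k = sum_{j=0}^{k} 4 * 4 = 16 * (k + 1).
Equivalently, the generating function of (a_k) is 4/(1 - x) and its square is 16/(1 - x)^2 = sum_{k>=0} 16(k + 1) x^k.
For k = 76: 16 * 77 = 1232.

1232


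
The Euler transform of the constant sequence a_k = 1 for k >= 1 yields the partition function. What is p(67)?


The Euler transform converts the sequence a_k = 1 into the number of integer partitions.
Using the recurrence or dynamic programming:
p(67) = 2679689

2679689


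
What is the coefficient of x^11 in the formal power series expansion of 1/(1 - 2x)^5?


The general identity 1/(1 - c x)^r = sum_{k>=0} c^k C(k + r - 1, r - 1) x^k follows by substituting y = c x into 1/(1 - y)^r = sum_{k>=0} C(k + r - 1, r - 1) y^k.
For c = 2, r = 5, k = 11:
2^11 * C(15, 4) = 2048 * 1365 = 2795520.

2795520


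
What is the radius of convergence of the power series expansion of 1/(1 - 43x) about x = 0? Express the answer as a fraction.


Expanding 1/(1 - 43x) = sum_{k>=0} 43^k x^k, the series converges when |43x| < 1, i.e., |x| < 1/43.
So the radius of convergence is 1/43 = 1/43.

1/43


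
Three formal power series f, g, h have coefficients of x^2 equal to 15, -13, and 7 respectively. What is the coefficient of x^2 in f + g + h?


Series addition is componentwise:
15 + -13 + 7
= 9

9


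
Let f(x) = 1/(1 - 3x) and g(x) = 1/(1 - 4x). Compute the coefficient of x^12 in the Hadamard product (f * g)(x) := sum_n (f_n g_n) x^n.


f has coefficients f_k = 3^k and g has coefficients g_k = 4^k, so the Hadamard product has coefficient (f*g)_k = 3^k * 4^k = 12^k.
For k = 12: 12^12 = 8916100448256.

8916100448256


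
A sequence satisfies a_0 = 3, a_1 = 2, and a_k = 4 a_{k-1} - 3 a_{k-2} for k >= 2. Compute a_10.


The characteristic equation is t^2 - 4 t + 3 = 0, with roots r_1 = 3 and r_2 = 1 (so c_1 = r_1 + r_2, c_2 = -r_1 r_2 as required).
One can use the closed form a_n = A r_1^n + B r_2^n, but direct iteration is more reliable:
a_0 = 3, a_1 = 2, a_2 = -1, a_3 = -10, a_4 = -37, a_5 = -118, a_6 = -361, a_7 = -1090, a_8 = -3277, a_9 = -9838, a_10 = -29521.
So a_10 = -29521.

-29521


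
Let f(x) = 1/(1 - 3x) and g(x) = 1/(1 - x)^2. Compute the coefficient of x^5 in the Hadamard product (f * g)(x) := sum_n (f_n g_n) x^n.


f has coefficients f_k = 3^k. For g = 1/(1 - x)^2 the coefficient is g_k = C(k + 1, 1) = k + 1. The Hadamard coefficient is (f * g)_k = 3^k * (k + 1).
For k = 5: 3^5 * 6 = 243 * 6 = 1458.

1458


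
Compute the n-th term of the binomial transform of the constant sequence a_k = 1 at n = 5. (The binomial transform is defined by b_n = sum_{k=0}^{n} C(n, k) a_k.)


With a_k = 1 for all k, b_n = sum_{k=0}^{n} C(n, k) = 2^n by the binomial theorem.
For n = 5: 2^5 = 32.

32


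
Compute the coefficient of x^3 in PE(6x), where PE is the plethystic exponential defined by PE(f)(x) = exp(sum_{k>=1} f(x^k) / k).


With f(x) = 6x, the exponent is sum_{k>=1} 6 x^k / k = 6 * (-ln(1 - x)). Exponentiating:
PE(6x) = exp(-6 ln(1 - x)) = 1/(1 - x)^6.
By the negative binomial expansion, [x^n] 1/(1 - x)^6 = C(n + 5, 5).
For n = 3: C(8, 5) = 56.

56


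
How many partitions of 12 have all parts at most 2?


Using the generating function (1-x)^(-1)(1-x^2)^(-1),
the coefficient of x^12 counts these restricted partitions.
Result = 7

7


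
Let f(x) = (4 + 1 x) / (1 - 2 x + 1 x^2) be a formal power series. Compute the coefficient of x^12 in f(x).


Write f(x) = sum_{k>=0} a_k x^k. Multiplying both sides by 1 - 2 x + 1 x^2 gives
(1 - 2 x + 1 x^2) sum_{k>=0} a_k x^k = 4 + 1 x.
Matching coefficients:
 x^0: a_0 = 4
 x^1: a_1 - 2 a_0 = 1  =>  a_1 = 2*4 + 1 = 9
 x^k (k >= 2): a_k = 2 a_{k-1} - 1 a_{k-2}.
Iterating: a_2 = 14, a_3 = 19, a_4 = 24, a_5 = 29, a_6 = 34, a_7 = 39, a_8 = 44, a_9 = 49, a_10 = 54, a_11 = 59, a_12 = 64.
So the coefficient of x^12 is 64.

64


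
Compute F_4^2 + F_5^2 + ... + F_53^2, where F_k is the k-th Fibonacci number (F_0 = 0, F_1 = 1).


There is a standard identity sum_{k=0}^{N} F_k^2 = F_N * F_{N+1} (proved inductively from the telescoping relation F_k^2 = F_k F_{k+1} - F_{k-1} F_k). Then
sum_{k=4}^{53} F_k^2 = F_53 F_54 - F_3 F_4.
Computing: F_53 = 53316291173, F_54 = 86267571272, F_3 = 2, F_4 = 3.
Sum = 53316291173 * 86267571272 - 2 * 3 = 4599466948725481982050.

4599466948725481982050


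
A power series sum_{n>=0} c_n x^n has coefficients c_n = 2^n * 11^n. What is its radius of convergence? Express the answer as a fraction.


By the root test (Cauchy-Hadamard), the radius is R = 1 / limsup_n |c_n|^(1/n).
Here |c_n|^(1/n) = (2^n * 11^n)^(1/n) = 2 * 11 = 22 for all n.
So R = 1/22 = 1/22.

1/22


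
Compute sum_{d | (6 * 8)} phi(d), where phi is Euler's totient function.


First, 6 * 8 = 48. One classical identity is sum_{d | n} phi(d) = n (each k in [1, n] has a unique gcd with n, and among the k's with gcd(k, n) = n/d there are phi(d) of them). So the sum equals 48. We also verify directly:
Divisors of 48: 1, 2, 3, 4, 6, 8, 12, 16, 24, 48.
phi values: 1, 1, 2, 2, 2, 4, 4, 8, 8, 16.
Sum = 48.

48


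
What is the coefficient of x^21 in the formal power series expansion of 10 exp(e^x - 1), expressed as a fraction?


exp(e^x - 1) is the exponential generating function for the Bell numbers Bell_k: exp(e^x - 1) = sum_{k>=0} Bell_k x^k / k!.
So the coefficient of x^21 in 10 exp(e^x - 1) is 10 Bell_21 / 21!.
Computing: Bell_21 = 474869816156751 and 21! = 51090942171709440000, giving
10 * 474869816156751/51090942171709440000 = 158289938718917/1703031405723648000.

158289938718917/1703031405723648000


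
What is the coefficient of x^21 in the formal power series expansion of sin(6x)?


The Maclaurin series is sin(t) = sum_{k>=0} (-1)^k t^(2k+1) / (2k+1)!, so substituting t = 6x, only odd powers of x are nonzero, with coefficient of x^(2k+1) equal to (-1)^k 6^(2k+1) / (2k+1)!.
Write 21 = 2*10 + 1, giving the coefficient (-1)^10 * 6^21 / 21! = 21936950640377856/51090942171709440000 = 4251528/9901766875.

4251528/9901766875


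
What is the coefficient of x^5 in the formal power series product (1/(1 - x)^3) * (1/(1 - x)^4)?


Combine the factors: (1/(1 - x)^3) * (1/(1 - x)^4) = 1/(1 - x)^7.
Then use 1/(1 - x)^r = sum_{k>=0} C(k + r - 1, r - 1) x^k with r = 7 and k = 5:
C(11, 6) = 462.

462


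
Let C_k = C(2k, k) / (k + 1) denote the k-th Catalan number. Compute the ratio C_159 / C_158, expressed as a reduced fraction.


Using C_k = (2k)! / (k! (k+1)!), the ratio C_{k+1}/C_k simplifies to
C_{k+1}/C_k = [(2k+2)! / ((k+1)! (k+2)!)] * [k! (k+1)! / (2k)!]
 = (2k+2)(2k+1) / ((k+1)(k+2)) = 2(2k+1) / (k+2).
For k = 158: 2(2*158 + 1) / (158 + 2) = 634/160 = 317/80.

317/80


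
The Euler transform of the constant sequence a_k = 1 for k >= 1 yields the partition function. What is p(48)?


The Euler transform converts the sequence a_k = 1 into the number of integer partitions.
Using the recurrence or dynamic programming:
p(48) = 147273

147273


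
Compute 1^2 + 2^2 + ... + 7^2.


This power sum has a closed form given by Faulhaber's formula
sum_{k=1}^{m} k^p = (1 / (p + 1)) * sum_{j=0}^{p} C(p + 1, j) B_j m^(p + 1 - j),
but for small m direct computation is fastest:
1 + 4 + 9 + 16 + 25 + 36 + 49 = 140.

140


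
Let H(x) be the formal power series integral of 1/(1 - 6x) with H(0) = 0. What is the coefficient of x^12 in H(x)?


1/(1 - 6x) = sum_{k>=0} 6^k x^k. Integrating termwise with H(0) = 0:
H(x) = sum_{k>=0} 6^k x^(k+1) / (k+1) = sum_{m>=1} 6^(m-1) x^m / m.
For m = 12: 6^11/12 = 362797056/12 = 30233088.

30233088


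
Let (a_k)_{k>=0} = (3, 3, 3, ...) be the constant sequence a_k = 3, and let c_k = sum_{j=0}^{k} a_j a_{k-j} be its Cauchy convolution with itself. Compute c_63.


Since a_j = 3 for all j >= 0, the convolution sum becomes
c_k = sum_{j=0}^{k} 3 * 3 = 9 * (k + 1).
Equivalently, the generating function of (a_k) is 3/(1 - x) and its square is 9/(1 - x)^2 = sum_{k>=0} 9(k + 1) x^k.
For k = 63: 9 * 64 = 576.

576


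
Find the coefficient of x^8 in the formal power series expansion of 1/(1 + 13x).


Write 1/(1 + c x) = 1/(1 - (-c) x) and apply the geometric-series identity
1/(1 - y) = sum_{k>=0} y^k to get 1/(1 + c x) = sum_{k>=0} (-c)^k x^k.
So the coefficient of x^k is (-c)^k = (-1)^k * c^k.
Here c = 13 and k = 8:
(-13)^8 = 1 * 815730721 = 815730721

815730721


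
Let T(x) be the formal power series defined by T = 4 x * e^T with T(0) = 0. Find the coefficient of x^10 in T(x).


Apply the Lagrange inversion formula: if T = 4 x * phi(T) with phi(t) = e^t, then
[x^n] T = 4^n * (1/n) [t^(n-1)] phi(t)^n = 4^n * (1/n) [t^(n-1)] e^(n t) = 4^n * (1/n) * n^(n-1) / (n-1)! = 4^n * n^(n-1) / n!.
When c = 1 this is the Cayley count of rooted labeled trees on n vertices, divided by n!.
For n = 10: 4^10 * 10^9 / 10! = 1048576 * 1000000000/3628800 = 163840000000/567.

163840000000/567


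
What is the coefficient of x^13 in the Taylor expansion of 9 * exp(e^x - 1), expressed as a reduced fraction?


exp(e^x - 1) = sum_{k>=0} Bell_k x^k / k!, where Bell_k is the k-th Bell number.
So the coefficient of x^13 is 9 * Bell_13 / 13!.
Computing: Bell_13 = 27644437 and 13! = 6227020800, giving
9 * 27644437/6227020800 = 27644437/691891200.

27644437/691891200


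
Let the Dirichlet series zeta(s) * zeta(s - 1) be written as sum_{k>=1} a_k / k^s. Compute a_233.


Convolution gives a_k = sum_{d | k} d * 1 = sum_{d | k} d = sigma(k), the sum of positive divisors of k.
For k = 233, the divisors are 1, 233, so
sigma(233) = 1 + 233 = 234.

234


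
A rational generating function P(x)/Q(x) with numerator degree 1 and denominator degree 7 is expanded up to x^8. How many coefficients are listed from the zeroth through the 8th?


Expanding up to x^8 gives the coefficients for x^0, x^1, ..., x^8.
That is 8 + 1 = 9 coefficients in total.

9


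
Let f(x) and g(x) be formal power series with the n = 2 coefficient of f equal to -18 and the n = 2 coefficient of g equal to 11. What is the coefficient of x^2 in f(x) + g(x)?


Addition of formal power series is termwise.
The coefficient of x^2 in f + g = -18 + 11
= -7

-7


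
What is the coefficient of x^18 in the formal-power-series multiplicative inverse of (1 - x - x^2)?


Let the inverse be f(x) = sum_{k>=0} a_k x^k. From f(x) * (1 - x - x^2) = 1 and matching coefficients:
 x^0: a_0 = 1.
 x^1: a_1 - a_0 = 0, so a_1 = 1.
 x^k (k >= 2): a_k - a_{k-1} - a_{k-2} = 0, i.e. a_k = a_{k-1} + a_{k-2}.
This is the Fibonacci-type recurrence shifted so that a_0 = a_1 = 1.
Iterating: a_0=1, a_1=1, a_2=2, a_3=3, a_4=5, a_5=8, a_6=13, a_7=21, a_8=34, a_9=55, ...
a_18 = 4181.

4181


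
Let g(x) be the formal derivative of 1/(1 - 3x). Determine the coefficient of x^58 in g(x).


Differentiate termwise: d/dx sum_{k>=0} 3^k x^k = sum_{k>=1} k 3^k x^(k-1) = sum_{j>=0} (j+1) 3^(j+1) x^j.
Equivalently, d/dx [1/(1 - 3x)] = 3/(1 - 3x)^2.
For j = 58: 59 * 3^59 = 59 * 14130386091738734504764811067 = 833692779412585335781123852953.

833692779412585335781123852953


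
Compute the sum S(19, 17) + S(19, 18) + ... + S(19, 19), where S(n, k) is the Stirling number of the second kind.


By definition, S(n, k) counts partitions of an n-set into exactly k nonempty blocks.
Computing row n = 19 for k = 17..19:
S(19, k): 12597, 171, 1
Sum = 12769.

12769


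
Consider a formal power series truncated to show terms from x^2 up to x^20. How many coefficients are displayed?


From x^2 to x^20 inclusive, the count is 20 - 2 + 1 = 19.

19


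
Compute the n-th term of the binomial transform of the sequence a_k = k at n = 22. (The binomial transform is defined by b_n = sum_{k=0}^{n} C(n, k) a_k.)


With a_k = k, b_n = sum_{k=0}^{n} C(n, k) k. Using k * C(n, k) = n * C(n-1, k-1) gives b_n = n * sum_{k>=1} C(n-1, k-1) = n * 2^(n-1).
For n = 22: 22 * 2^21 = 22 * 2097152 = 46137344.

46137344


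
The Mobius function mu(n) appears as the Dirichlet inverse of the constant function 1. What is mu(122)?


122 = 2 * 61 (all distinct primes).
mu(122) = (-1)^2 = 1

1


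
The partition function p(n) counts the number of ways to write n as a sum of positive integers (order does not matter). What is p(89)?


Using the generating function prod_{k>=1} 1/(1-x^k), we compute p(89).
By dynamic programming over parts 1 through 89:
p(89) = 49995925

49995925


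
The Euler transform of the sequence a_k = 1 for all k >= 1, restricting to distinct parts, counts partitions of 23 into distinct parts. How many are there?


Partitions of 23 into distinct parts can be computed via generating function.
Product (1+x)(1+x^2)(1+x^3)...
The coefficient of x^23 = 104

104


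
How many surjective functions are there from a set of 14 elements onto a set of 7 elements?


By inclusion-exclusion on which target elements are missed, the number of surjections from an n-set onto a k-set is
surj(n, k) = sum_{j=0}^{k} (-1)^j C(k, j) (k - j)^n.
Equivalently surj(n, k) = k! * S(n, k), where S(n, k) is the Stirling number of the second kind.
For n = 14, k = 7:
S(14, 7) = 49329280, so
surj = 7! * 49329280 = 5040 * 49329280 = 248619571200.

248619571200


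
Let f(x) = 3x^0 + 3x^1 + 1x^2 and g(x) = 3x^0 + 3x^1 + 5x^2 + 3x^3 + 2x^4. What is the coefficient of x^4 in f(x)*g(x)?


Cauchy product at x^4:
3*2 + 3*3 + 1*5
= 20

20


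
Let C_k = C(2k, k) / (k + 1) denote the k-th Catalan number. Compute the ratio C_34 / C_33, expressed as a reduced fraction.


Using C_k = (2k)! / (k! (k+1)!), the ratio C_{k+1}/C_k simplifies to
C_{k+1}/C_k = [(2k+2)! / ((k+1)! (k+2)!)] * [k! (k+1)! / (2k)!]
 = (2k+2)(2k+1) / ((k+1)(k+2)) = 2(2k+1) / (k+2).
For k = 33: 2(2*33 + 1) / (33 + 2) = 134/35 = 134/35.

134/35


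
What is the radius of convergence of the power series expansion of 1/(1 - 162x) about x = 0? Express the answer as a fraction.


Expanding 1/(1 - 162x) = sum_{k>=0} 162^k x^k, the series converges when |162x| < 1, i.e., |x| < 1/162.
So the radius of convergence is 1/162 = 1/162.

1/162


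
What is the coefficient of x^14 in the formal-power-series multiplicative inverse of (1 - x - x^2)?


Let the inverse be f(x) = sum_{k>=0} a_k x^k. From f(x) * (1 - x - x^2) = 1 and matching coefficients:
 x^0: a_0 = 1.
 x^1: a_1 - a_0 = 0, so a_1 = 1.
 x^k (k >= 2): a_k - a_{k-1} - a_{k-2} = 0, i.e. a_k = a_{k-1} + a_{k-2}.
This is the Fibonacci-type recurrence shifted so that a_0 = a_1 = 1.
Iterating: a_0=1, a_1=1, a_2=2, a_3=3, a_4=5, a_5=8, a_6=13, a_7=21, a_8=34, a_9=55, ...
a_14 = 610.

610


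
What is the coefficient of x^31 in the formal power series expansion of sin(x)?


The Maclaurin series is sin(t) = sum_{k>=0} (-1)^k t^(2k+1) / (2k+1)!, so substituting t = x, only odd powers of x are nonzero, with coefficient of x^(2k+1) equal to (-1)^k / (2k+1)!.
Write 31 = 2*15 + 1, giving the coefficient (-1)^15 / 31! = -1/8222838654177922817725562880000000 = -1/8222838654177922817725562880000000.

-1/8222838654177922817725562880000000


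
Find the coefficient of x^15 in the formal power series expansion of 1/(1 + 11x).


Write 1/(1 + c x) = 1/(1 - (-c) x) and apply the geometric-series identity
1/(1 - y) = sum_{k>=0} y^k to get 1/(1 + c x) = sum_{k>=0} (-c)^k x^k.
So the coefficient of x^k is (-c)^k = (-1)^k * c^k.
Here c = 11 and k = 15:
(-11)^15 = -1 * 4177248169415651 = -4177248169415651

-4177248169415651


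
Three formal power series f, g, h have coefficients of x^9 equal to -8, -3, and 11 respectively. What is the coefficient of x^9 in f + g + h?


Series addition is componentwise:
-8 + -3 + 11
= 0

0


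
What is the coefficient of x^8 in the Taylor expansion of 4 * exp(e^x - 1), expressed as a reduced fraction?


exp(e^x - 1) = sum_{k>=0} Bell_k x^k / k!, where Bell_k is the k-th Bell number.
So the coefficient of x^8 is 4 * Bell_8 / 8!.
Computing: Bell_8 = 4140 and 8! = 40320, giving
4 * 4140/40320 = 23/56.

23/56


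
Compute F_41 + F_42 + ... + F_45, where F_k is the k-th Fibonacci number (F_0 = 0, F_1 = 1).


Use the identity sum_{k=0}^{N} F_k = F_{N+2} - 1 (which follows from F_{k+2} - F_{k+1} = F_k). Then
sum_{k=41}^{45} F_k = (F_{47} - 1) - (F_{42} - 1) = F_{47} - F_{42}.
Computing: F_{47} = 2971215073, F_{42} = 267914296, so
Sum = 2971215073 - 267914296 = 2703300777.

2703300777


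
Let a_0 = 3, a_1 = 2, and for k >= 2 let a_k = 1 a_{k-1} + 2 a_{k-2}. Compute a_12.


Iterating the recurrence forward:
a_0 = 3
a_1 = 2
a_2 = 1*2 + 2*3 = 8
a_3 = 1*8 + 2*2 = 12
a_4 = 1*12 + 2*8 = 28
a_5 = 1*28 + 2*12 = 52
a_6 = 1*52 + 2*28 = 108
a_7 = 1*108 + 2*52 = 212
a_8 = 1*212 + 2*108 = 428
a_9 = 1*428 + 2*212 = 852
a_10 = 1*852 + 2*428 = 1708
a_11 = 1*1708 + 2*852 = 3412
a_12 = 1*3412 + 2*1708 = 6828
So a_12 = 6828.

6828


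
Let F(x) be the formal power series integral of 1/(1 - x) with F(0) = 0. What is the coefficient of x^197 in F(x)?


1/(1 - x) = sum_{k>=0} x^k. Integrating termwise and using F(0) = 0 gives
F(x) = sum_{k>=0} x^(k+1) / (k+1) = sum_{m>=1} x^m / m = -ln(1 - x).
So the coefficient of x^197 is 1/197 = 1/197.

1/197


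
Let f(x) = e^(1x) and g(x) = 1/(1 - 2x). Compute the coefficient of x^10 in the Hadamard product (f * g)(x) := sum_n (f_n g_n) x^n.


Expanding: f_k = 1^k/k! (from e^(1x)) and g_k = 2^k (from 1/(1 - 2x)). So the Hadamard coefficient (f * g)_k = 1^k 2^k / k! = (2)^k / k!.
For k = 10: 2^10/10! = 1024/3628800 = 4/14175.

4/14175


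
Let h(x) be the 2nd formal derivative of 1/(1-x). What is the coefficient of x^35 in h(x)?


Differentiating 2 times: d^2/dx^2 [1/(1-x)] = 2!/(1-x)^3.
The expansion 1/(1-x)^3 = sum_{k>=0} C(k+2, 2) x^k, so the coefficient of x^n in 2!/(1-x)^3 is 2! * C(n+2, 2).
For n = 35: 2 * C(37, 2) = 2 * 666 = 1332

1332


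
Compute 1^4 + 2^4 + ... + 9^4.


This power sum has a closed form given by Faulhaber's formula
sum_{k=1}^{m} k^p = (1 / (p + 1)) * sum_{j=0}^{p} C(p + 1, j) B_j m^(p + 1 - j),
but for small m direct computation is fastest:
1 + 16 + 81 + 256 + 625 + 1296 + 2401 + 4096 + 6561 = 15333.

15333


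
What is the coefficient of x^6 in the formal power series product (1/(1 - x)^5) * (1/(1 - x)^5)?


Combine the factors: (1/(1 - x)^5) * (1/(1 - x)^5) = 1/(1 - x)^10.
Then use 1/(1 - x)^r = sum_{k>=0} C(k + r - 1, r - 1) x^k with r = 10 and k = 6:
C(15, 9) = 5005.

5005


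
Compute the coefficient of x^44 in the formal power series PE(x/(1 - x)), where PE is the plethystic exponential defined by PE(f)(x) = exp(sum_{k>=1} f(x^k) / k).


For f(x) = x/(1 - x) we have
sum_{k>=1} f(x^k) / k = sum_{k>=1} (1/k) * x^k / (1 - x^k) = sum_{k, m >= 1} x^(k m) / k,
which after exponentiating simplifies to
PE(x/(1 - x)) = prod_{k>=1} 1 / (1 - x^k).
This is the generating function for the partition function p(n), so the coefficient of x^44 is p(44).
Computing p(44) by dynamic programming over parts 1, 2, ..., 44: p(44) = 75175.

75175


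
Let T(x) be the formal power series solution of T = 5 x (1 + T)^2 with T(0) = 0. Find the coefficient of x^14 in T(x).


Apply the Lagrange inversion formula: if T = 5 x * phi(T) with phi(t) = (1 + t)^2, then [x^n] T = 5^n * (1/n) [t^(n-1)] phi(t)^n = 5^n * (1/n) [t^(n-1)] (1 + t)^(2n) = 5^n * (1/n) C(2n, n-1).
Using the identity C(2n, n-1) = C(2n, n) * n / (n+1), the unscaled factor equals C(2n, n) / (n+1) = C_n, the n-th Catalan number.
For n = 14: C_14 = C(28, 14) / 15 = 40116600/15 = 2674440.
With the 5^14 = 6103515625 factor, the coefficient is 6103515625 * 2674440 = 16323486328125000.

16323486328125000


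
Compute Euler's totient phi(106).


phi(n) counts integers in [1, n] coprime to n. Using the multiplicative formula phi(n) = n * prod_{p | n} (1 - 1/p):
106 = 2 * 53, so
phi(106) = 106 * (1 - 1/2) * (1 - 1/53) = 52.

52


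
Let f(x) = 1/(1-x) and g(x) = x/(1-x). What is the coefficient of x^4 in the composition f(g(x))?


First simplify the composition: f(g(x)) = 1/(1 - x/(1-x)) = (1-x)/((1-x) - x) = (1-x)/(1-2x).
Now extract the coefficient. Write (1-x)/(1-2x) = 1/(1-2x) - x/(1-2x).
The coefficient of x^n in 1/(1-2x) is 2^n, and in x/(1-2x) is 2^(n-1) (for n >= 1).
So the coefficient of x^4 is 2^4 - 2^3 = 16 - 8 = 8.

8


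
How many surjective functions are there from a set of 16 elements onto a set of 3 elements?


By inclusion-exclusion on which target elements are missed, the number of surjections from an n-set onto a k-set is
surj(n, k) = sum_{j=0}^{k} (-1)^j C(k, j) (k - j)^n.
Equivalently surj(n, k) = k! * S(n, k), where S(n, k) is the Stirling number of the second kind.
For n = 16, k = 3:
S(16, 3) = 7141686, so
surj = 3! * 7141686 = 6 * 7141686 = 42850116.

42850116


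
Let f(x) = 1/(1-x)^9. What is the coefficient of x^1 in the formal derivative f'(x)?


Differentiate: d/dx [ 1/(1-x)^r ] = r / (1-x)^(r+1).
Here r = 9, so f'(x) = 9 / (1-x)^10.
The expansion of 1/(1-x)^(r+1) has coefficient of x^n equal to C(n+r, r).
So the coefficient of x^1 in f'(x) is
9 * C(10, 9) = 9 * 10 = 90

90


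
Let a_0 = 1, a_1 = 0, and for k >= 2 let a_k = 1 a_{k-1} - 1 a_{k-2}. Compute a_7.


Iterating the recurrence forward:
a_0 = 1
a_1 = 0
a_2 = 1*0 - 1*1 = -1
a_3 = 1*-1 - 1*0 = -1
a_4 = 1*-1 - 1*-1 = 0
a_5 = 1*0 - 1*-1 = 1
a_6 = 1*1 - 1*0 = 1
a_7 = 1*1 - 1*1 = 0
So a_7 = 0.

0


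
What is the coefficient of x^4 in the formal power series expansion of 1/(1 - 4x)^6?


The general identity 1/(1 - c x)^r = sum_{k>=0} c^k C(k + r - 1, r - 1) x^k follows by substituting y = c x into 1/(1 - y)^r = sum_{k>=0} C(k + r - 1, r - 1) y^k.
For c = 4, r = 6, k = 4:
4^4 * C(9, 5) = 256 * 126 = 32256.

32256


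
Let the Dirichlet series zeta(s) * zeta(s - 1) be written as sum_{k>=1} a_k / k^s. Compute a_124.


Convolution gives a_k = sum_{d | k} d * 1 = sum_{d | k} d = sigma(k), the sum of positive divisors of k.
For k = 124, the divisors are 1, 2, 4, 31, 62, 124, so
sigma(124) = 1 + 2 + 4 + 31 + 62 + 124 = 224.

224


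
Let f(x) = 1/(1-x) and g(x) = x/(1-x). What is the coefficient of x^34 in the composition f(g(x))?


First simplify the composition: f(g(x)) = 1/(1 - x/(1-x)) = (1-x)/((1-x) - x) = (1-x)/(1-2x).
Now extract the coefficient. Write (1-x)/(1-2x) = 1/(1-2x) - x/(1-2x).
The coefficient of x^n in 1/(1-2x) is 2^n, and in x/(1-2x) is 2^(n-1) (for n >= 1).
So the coefficient of x^34 is 2^34 - 2^33 = 17179869184 - 8589934592 = 8589934592.

8589934592


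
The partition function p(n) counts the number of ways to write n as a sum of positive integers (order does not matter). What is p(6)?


Using the generating function prod_{k>=1} 1/(1-x^k), we compute p(6).
By dynamic programming over parts 1 through 6:
p(6) = 11

11


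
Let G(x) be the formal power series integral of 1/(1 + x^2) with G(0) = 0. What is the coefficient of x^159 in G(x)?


1/(1 + x^2) = sum_{j>=0} (-1)^j x^(2j). Integrating termwise with G(0) = 0:
G(x) = sum_{j>=0} (-1)^j x^(2j+1) / (2j+1) = arctan(x).
Only odd powers are nonzero. For x^159 write 159 = 2*79 + 1, giving
(-1)^79 / 159 = -1/159 = -1/159.

-1/159


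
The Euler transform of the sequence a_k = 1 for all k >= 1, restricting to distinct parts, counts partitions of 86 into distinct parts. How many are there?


Partitions of 86 into distinct parts can be computed via generating function.
Product (1+x)(1+x^2)(1+x^3)...
The coefficient of x^86 = 133184

133184


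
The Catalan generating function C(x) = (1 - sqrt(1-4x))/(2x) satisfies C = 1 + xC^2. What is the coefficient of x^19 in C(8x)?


Substituting x -> 8x scales the n-th coefficient by 8^n, so [x^19] C(8x) = 8^19 * C_19.
C_19 = C(2*19, 19)/(20) = 35345263800/20 = 1767263190.
So 8^19 * 1767263190 = 144115188075855872 * 1767263190 = 254689467006387010330951680.

254689467006387010330951680


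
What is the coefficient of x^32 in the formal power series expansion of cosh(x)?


The Maclaurin series is cosh(t) = sum_{m>=0} t^(2m) / (2m)!, so substituting t = x, only even powers of x are nonzero, with coefficient of x^(2m) equal to 1 / (2m)!.
For x^32 the coefficient is 1/32! = 1/263130836933693530167218012160000000 = 1/263130836933693530167218012160000000.

1/263130836933693530167218012160000000


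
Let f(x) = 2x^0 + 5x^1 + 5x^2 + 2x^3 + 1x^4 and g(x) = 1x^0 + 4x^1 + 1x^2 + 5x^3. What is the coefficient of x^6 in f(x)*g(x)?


Cauchy product at x^6:
2*5 + 1*1
= 11

11


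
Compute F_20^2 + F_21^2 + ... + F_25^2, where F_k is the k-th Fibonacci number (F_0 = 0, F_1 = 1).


There is a standard identity sum_{k=0}^{N} F_k^2 = F_N * F_{N+1} (proved inductively from the telescoping relation F_k^2 = F_k F_{k+1} - F_{k-1} F_k). Then
sum_{k=20}^{25} F_k^2 = F_25 F_26 - F_19 F_20.
Computing: F_25 = 75025, F_26 = 121393, F_19 = 4181, F_20 = 6765.
Sum = 75025 * 121393 - 4181 * 6765 = 9079225360.

9079225360


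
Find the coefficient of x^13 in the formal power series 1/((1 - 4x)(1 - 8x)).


By partial fractions or Cauchy convolution:
The coefficient equals sum_{k=0}^{13} 4^k * 8^(13-k).
= 1099444518912

1099444518912


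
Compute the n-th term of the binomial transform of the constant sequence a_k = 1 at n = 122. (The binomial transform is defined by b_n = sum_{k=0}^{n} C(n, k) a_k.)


With a_k = 1 for all k, b_n = sum_{k=0}^{n} C(n, k) = 2^n by the binomial theorem.
For n = 122: 2^122 = 5316911983139663491615228241121378304.

5316911983139663491615228241121378304


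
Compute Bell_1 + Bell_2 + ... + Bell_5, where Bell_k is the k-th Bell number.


Recall Bell_k counts set partitions of a k-set (with Bell_0 = 1 by convention).
Bell_1 through Bell_5: 1, 2, 5, 15, 52
Sum = 1 + 2 + 5 + 15 + 52 = 75.

75


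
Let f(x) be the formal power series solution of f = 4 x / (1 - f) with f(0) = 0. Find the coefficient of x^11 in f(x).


Apply Lagrange inversion: f = 4 x * phi(f) with phi(t) = 1/(1 - t), so
[x^n] f = 4^n * (1/n) [t^(n-1)] phi(t)^n = 4^n * (1/n) [t^(n-1)] (1 - t)^(-n) = 4^n * (1/n) C(2n - 2, n - 1) = 4^n * C_{n-1}.
For n = 11: C_10 = C(20, 10) / 11 = 184756/11 = 16796.
With the 4^11 = 4194304 factor, the coefficient is 4194304 * 16796 = 70447529984.

70447529984


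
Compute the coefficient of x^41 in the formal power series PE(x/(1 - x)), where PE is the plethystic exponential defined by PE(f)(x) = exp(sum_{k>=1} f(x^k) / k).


For f(x) = x/(1 - x) we have
sum_{k>=1} f(x^k) / k = sum_{k>=1} (1/k) * x^k / (1 - x^k) = sum_{k, m >= 1} x^(k m) / k,
which after exponentiating simplifies to
PE(x/(1 - x)) = prod_{k>=1} 1 / (1 - x^k).
This is the generating function for the partition function p(n), so the coefficient of x^41 is p(41).
Computing p(41) by dynamic programming over parts 1, 2, ..., 41: p(41) = 44583.

44583


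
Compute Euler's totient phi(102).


phi(n) counts integers in [1, n] coprime to n. Using the multiplicative formula phi(n) = n * prod_{p | n} (1 - 1/p):
102 = 2 * 3 * 17, so
phi(102) = 102 * (1 - 1/2) * (1 - 1/3) * (1 - 1/17) = 32.

32
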